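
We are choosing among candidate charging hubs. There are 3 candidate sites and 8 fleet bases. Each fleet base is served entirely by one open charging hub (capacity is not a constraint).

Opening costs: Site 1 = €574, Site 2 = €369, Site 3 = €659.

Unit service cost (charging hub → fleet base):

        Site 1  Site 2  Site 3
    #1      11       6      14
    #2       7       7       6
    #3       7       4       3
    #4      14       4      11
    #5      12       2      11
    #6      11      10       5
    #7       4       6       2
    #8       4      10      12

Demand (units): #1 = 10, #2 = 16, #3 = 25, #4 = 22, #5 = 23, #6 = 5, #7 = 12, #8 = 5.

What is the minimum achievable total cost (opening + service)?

For any fixed open set, each fleet base goes to its cheapest open site; total = fixed + service.
{Site 2}: #1→Site 2 6·10=60, #2→Site 2 7·16=112, #3→Site 2 4·25=100, #4→Site 2 4·22=88, #5→Site 2 2·23=46, #6→Site 2 10·5=50, #7→Site 2 6·12=72, #8→Site 2 10·5=50. Service 578; fixed 369; total 947.
{Site 1, Site 2}: service 524 + fixed 943 = 1467
{Site 2, Site 3}: service 464 + fixed 1028 = 1492
{Site 1, Site 2, Site 3}: service 434 + fixed 1602 = 2036
(All 7 nonempty subsets were checked; Site 2 only is lowest.)

Minimum total cost: 947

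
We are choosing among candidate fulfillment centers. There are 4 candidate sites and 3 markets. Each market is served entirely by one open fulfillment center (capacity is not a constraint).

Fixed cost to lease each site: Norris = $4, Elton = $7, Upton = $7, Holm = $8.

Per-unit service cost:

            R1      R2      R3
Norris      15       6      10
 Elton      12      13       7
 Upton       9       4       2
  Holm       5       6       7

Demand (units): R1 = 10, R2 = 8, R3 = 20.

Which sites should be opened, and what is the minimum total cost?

For any fixed open set, each market goes to its cheapest open site; total = fixed + service.
{Upton, Holm}: R1→Holm 5·10=50, R2→Upton 4·8=32, R3→Upton 2·20=40. Service 122; fixed 15; total 137.
{Norris, Upton, Holm}: R1→Holm 5·10=50, R2→Upton 4·8=32, R3→Upton 2·20=40. Service 122; fixed 19; total 141.
{Elton, Upton, Holm}: service 122 + fixed 22 = 144
{Norris, Elton, Upton, Holm}: R1→Holm 5·10=50, R2→Upton 4·8=32, R3→Upton 2·20=40. Service 122; fixed 26; total 148.
No other subset beats 137.

Open Upton and Holm; minimum total cost 137.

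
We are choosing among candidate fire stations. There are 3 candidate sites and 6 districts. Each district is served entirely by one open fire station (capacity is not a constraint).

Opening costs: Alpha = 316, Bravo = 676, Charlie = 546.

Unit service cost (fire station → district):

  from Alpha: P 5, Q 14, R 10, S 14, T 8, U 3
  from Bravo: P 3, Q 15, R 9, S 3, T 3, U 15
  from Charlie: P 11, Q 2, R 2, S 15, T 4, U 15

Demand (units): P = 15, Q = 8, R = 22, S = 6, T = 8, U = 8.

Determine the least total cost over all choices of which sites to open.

Minimum total cost: 895

For any fixed open set, each district goes to its cheapest open site; total = fixed + service.
{Alpha}: P→Alpha 5·15=75, Q→Alpha 14·8=112, R→Alpha 10·22=220, S→Alpha 14·6=84, T→Alpha 8·8=64, U→Alpha 3·8=24. Service 579; fixed 316; total 895.
{Charlie}: P→Charlie 11·15=165, Q→Charlie 2·8=16, R→Charlie 2·22=44, S→Charlie 15·6=90, T→Charlie 4·8=32, U→Charlie 15·8=120. Service 467; fixed 546; total 1013.
{Alpha, Charlie}: service 275 + fixed 862 = 1137
{Alpha, Bravo, Charlie}: service 171 + fixed 1538 = 1709
No other subset beats 895.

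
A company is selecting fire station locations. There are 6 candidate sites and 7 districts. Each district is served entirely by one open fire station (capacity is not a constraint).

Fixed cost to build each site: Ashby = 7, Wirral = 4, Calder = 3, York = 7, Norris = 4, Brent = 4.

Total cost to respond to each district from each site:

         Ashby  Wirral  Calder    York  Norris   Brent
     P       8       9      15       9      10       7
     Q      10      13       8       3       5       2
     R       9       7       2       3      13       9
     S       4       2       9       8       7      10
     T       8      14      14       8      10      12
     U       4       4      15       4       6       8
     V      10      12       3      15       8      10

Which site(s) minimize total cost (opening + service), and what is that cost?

For any fixed open set, each district goes to its cheapest open site; total = fixed + service.
{Wirral, Calder, Brent}: P→Brent 7, Q→Brent 2, R→Calder 2, S→Wirral 2, T→Brent 12, U→Wirral 4, V→Calder 3. Service 32; fixed 11; total 43.
{Ashby, Calder, Brent}: service 30 + fixed 14 = 44
{Wirral, Calder, York}: P→Wirral 9, Q→York 3, R→Calder 2, S→Wirral 2, T→York 8, U→Wirral 4, V→Calder 3. Service 31; fixed 14; total 45.
{Ashby, Wirral, Calder, York, Norris, Brent}: P→Brent 7, Q→Brent 2, R→Calder 2, S→Wirral 2, T→Ashby 8, U→Ashby 4, V→Calder 3. Service 28; fixed 29; total 57.
No other subset beats 43.

Open Wirral, Calder and Brent; minimum total cost 43.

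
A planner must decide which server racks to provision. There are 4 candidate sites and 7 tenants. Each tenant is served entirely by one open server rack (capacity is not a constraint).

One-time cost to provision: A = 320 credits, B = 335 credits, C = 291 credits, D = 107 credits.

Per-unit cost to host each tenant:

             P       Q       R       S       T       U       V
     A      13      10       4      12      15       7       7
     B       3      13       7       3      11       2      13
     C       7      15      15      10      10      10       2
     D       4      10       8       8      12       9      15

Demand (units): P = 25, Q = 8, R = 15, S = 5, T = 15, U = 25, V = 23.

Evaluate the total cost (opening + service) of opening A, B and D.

Total cost: 1368

Each tenant is assigned to its cheapest site among the open ones.
{A, B, D}: P→B 3·25=75, Q→A 10·8=80, R→A 4·15=60, S→B 3·5=15, T→B 11·15=165, U→B 2·25=50, V→A 7·23=161. Service 606; fixed 762; total 1368.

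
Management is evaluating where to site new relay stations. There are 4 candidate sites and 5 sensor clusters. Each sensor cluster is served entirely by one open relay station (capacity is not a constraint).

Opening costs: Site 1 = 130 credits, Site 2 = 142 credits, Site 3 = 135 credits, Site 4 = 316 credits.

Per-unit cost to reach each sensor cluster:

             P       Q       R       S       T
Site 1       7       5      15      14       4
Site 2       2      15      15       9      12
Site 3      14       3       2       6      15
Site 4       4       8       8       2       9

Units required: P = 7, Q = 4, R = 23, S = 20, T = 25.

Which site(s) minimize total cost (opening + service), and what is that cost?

For any fixed open set, each sensor cluster goes to its cheapest open site; total = fixed + service.
{Site 1, Site 3}: P→Site 1 7·7=49, Q→Site 3 3·4=12, R→Site 3 2·23=46, S→Site 3 6·20=120, T→Site 1 4·25=100. Service 327; fixed 265; total 592.
{Site 1, Site 2, Site 3}: service 292 + fixed 407 = 699
{Site 2, Site 3}: P→Site 2 2·7=14, Q→Site 3 3·4=12, R→Site 3 2·23=46, S→Site 3 6·20=120, T→Site 2 12·25=300. Service 492; fixed 277; total 769.
{Site 1, Site 2, Site 3, Site 4}: P→Site 2 2·7=14, Q→Site 3 3·4=12, R→Site 3 2·23=46, S→Site 4 2·20=40, T→Site 1 4·25=100. Service 212; fixed 723; total 935.
(All 15 nonempty subsets were checked; Site 1 and Site 3 is lowest.)

Open Site 1 and Site 3; minimum total cost 592.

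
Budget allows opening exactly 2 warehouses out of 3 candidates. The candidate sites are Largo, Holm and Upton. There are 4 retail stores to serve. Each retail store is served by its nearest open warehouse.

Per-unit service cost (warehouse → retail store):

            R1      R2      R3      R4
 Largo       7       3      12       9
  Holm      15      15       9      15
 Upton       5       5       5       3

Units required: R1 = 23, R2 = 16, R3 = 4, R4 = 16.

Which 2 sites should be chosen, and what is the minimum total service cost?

With exactly 2 open, each retail store uses its cheapest among the chosen.
{Largo, Upton}: R1→Upton 5·23=115, R2→Largo 3·16=48, R3→Upton 5·4=20, R4→Upton 3·16=48. Service cost 231.
{Holm, Upton}: service cost 263
{Largo, Holm}: service cost 389
Among all 3 size-2 choices, {Largo, Upton} is lowest.

Choose Largo and Upton; total service cost 231.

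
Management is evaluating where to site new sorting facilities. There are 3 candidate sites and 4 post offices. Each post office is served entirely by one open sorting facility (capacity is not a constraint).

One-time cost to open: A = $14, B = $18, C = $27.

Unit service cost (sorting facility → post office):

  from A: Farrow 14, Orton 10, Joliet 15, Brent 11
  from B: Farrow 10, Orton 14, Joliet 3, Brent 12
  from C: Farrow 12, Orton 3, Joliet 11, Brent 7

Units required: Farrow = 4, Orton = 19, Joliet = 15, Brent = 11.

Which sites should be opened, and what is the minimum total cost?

Open B and C; minimum total cost 264.

For any fixed open set, each post office goes to its cheapest open site; total = fixed + service.
{B, C}: Farrow→B 10·4=40, Orton→C 3·19=57, Joliet→B 3·15=45, Brent→C 7·11=77. Service 219; fixed 45; total 264.
{A, B, C}: service 219 + fixed 59 = 278
{C}: service 347 + fixed 27 = 374
{A}: service 592 + fixed 14 = 606
(All 7 nonempty subsets were checked; B and C is lowest.)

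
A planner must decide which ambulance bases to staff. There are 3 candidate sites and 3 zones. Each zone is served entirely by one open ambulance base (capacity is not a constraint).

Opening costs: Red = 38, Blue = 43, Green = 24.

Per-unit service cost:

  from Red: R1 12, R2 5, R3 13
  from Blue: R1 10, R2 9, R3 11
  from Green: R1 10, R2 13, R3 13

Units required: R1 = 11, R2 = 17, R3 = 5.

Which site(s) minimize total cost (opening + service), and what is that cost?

For any fixed open set, each zone goes to its cheapest open site; total = fixed + service.
{Red}: R1→Red 12·11=132, R2→Red 5·17=85, R3→Red 13·5=65. Service 282; fixed 38; total 320.
{Red, Green}: service 260 + fixed 62 = 322
{Red, Blue}: R1→Blue 10·11=110, R2→Red 5·17=85, R3→Blue 11·5=55. Service 250; fixed 81; total 331.
{Red, Blue, Green}: R1→Blue 10·11=110, R2→Red 5·17=85, R3→Blue 11·5=55. Service 250; fixed 105; total 355.
No other subset beats 320.

Open Red only; minimum total cost 320.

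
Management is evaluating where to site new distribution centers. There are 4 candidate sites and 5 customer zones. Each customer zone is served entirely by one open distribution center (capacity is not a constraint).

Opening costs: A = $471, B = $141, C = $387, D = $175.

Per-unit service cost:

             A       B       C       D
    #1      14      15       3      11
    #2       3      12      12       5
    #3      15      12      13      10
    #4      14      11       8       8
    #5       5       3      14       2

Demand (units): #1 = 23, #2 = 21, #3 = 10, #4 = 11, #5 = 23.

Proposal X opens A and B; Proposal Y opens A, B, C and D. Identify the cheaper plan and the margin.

Proposal X is cheaper by 233.

Proposal X: {A, B}: #1→A 14·23=322, #2→A 3·21=63, #3→B 12·10=120, #4→B 11·11=121, #5→B 3·23=69. Service 695; fixed 612; total 1307.
Proposal Y: {A, B, C, D}: #1→C 3·23=69, #2→A 3·21=63, #3→D 10·10=100, #4→C 8·11=88, #5→D 2·23=46. Service 366; fixed 1174; total 1540.
Difference: |1307 − 1540| = 233.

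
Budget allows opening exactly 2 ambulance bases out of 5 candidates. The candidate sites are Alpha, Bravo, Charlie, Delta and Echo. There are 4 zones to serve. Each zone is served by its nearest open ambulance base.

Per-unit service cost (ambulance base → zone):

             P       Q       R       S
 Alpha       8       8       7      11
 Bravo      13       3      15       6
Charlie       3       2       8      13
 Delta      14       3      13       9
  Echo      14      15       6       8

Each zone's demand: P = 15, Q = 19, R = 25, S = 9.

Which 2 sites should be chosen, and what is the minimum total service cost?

Choose Charlie and Echo; total service cost 305.

With exactly 2 open, each zone uses its cheapest among the chosen.
{Charlie, Echo}: P→Charlie 3·15=45, Q→Charlie 2·19=38, R→Echo 6·25=150, S→Echo 8·9=72. Service cost 305.
{Bravo, Charlie}: service cost 337
{Alpha, Charlie}: service cost 357
Among all 10 size-2 choices, {Charlie, Echo} is lowest.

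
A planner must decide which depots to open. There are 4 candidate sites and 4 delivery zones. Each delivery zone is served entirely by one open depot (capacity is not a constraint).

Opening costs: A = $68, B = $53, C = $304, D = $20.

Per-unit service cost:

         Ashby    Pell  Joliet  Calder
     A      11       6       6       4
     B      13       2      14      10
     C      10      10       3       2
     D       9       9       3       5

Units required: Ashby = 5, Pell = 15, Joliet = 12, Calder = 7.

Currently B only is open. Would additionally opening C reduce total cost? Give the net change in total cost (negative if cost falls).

No — net change +101 (cost rises by 101).

Current service cost with {B}: 333.
Adding C: each delivery zone re-picks its cheapest; new service cost 130, saving 203.
Extra fixed cost: 304. Net change = 304 − 203 = 101.
(Totals: 386 → 487.)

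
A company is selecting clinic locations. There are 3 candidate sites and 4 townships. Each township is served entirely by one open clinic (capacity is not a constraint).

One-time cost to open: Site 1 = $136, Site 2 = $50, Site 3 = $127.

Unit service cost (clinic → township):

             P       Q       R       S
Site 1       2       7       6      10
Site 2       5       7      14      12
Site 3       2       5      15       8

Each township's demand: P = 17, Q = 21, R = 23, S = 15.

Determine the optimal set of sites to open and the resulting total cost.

For any fixed open set, each township goes to its cheapest open site; total = fixed + service.
{Site 1}: P→Site 1 2·17=34, Q→Site 1 7·21=147, R→Site 1 6·23=138, S→Site 1 10·15=150. Service 469; fixed 136; total 605.
{Site 1, Site 2}: service 469 + fixed 186 = 655
{Site 1, Site 3}: P→Site 1 2·17=34, Q→Site 3 5·21=105, R→Site 1 6·23=138, S→Site 3 8·15=120. Service 397; fixed 263; total 660.
{Site 1, Site 2, Site 3}: P→Site 1 2·17=34, Q→Site 3 5·21=105, R→Site 1 6·23=138, S→Site 3 8·15=120. Service 397; fixed 313; total 710.
No other subset beats 605.

Open Site 1 only; minimum total cost 605.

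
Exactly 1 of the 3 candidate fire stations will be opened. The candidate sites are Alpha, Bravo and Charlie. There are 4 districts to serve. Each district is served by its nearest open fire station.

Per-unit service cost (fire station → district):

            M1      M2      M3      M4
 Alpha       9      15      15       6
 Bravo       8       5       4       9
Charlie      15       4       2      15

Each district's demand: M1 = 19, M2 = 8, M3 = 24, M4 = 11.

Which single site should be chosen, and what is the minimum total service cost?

Choose Bravo only; total service cost 387.

With exactly 1 open, each district uses its cheapest among the chosen.
{Bravo}: M1→Bravo 8·19=152, M2→Bravo 5·8=40, M3→Bravo 4·24=96, M4→Bravo 9·11=99. Service cost 387.
{Charlie}: service cost 530
{Alpha}: service cost 717
Among all 3 size-1 choices, {Bravo} is lowest.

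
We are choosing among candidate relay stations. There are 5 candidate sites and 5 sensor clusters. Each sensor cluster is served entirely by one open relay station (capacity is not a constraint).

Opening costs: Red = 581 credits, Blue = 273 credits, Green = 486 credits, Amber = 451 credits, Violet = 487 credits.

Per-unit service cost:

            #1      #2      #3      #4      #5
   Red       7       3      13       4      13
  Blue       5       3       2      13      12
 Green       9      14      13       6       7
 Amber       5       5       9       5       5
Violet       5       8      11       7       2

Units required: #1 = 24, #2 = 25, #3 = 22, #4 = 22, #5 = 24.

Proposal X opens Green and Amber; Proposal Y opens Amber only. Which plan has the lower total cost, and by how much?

Proposal Y is cheaper by 486.

Proposal X: {Green, Amber}: #1→Amber 5·24=120, #2→Amber 5·25=125, #3→Amber 9·22=198, #4→Amber 5·22=110, #5→Amber 5·24=120. Service 673; fixed 937; total 1610.
Proposal Y: {Amber}: #1→Amber 5·24=120, #2→Amber 5·25=125, #3→Amber 9·22=198, #4→Amber 5·22=110, #5→Amber 5·24=120. Service 673; fixed 451; total 1124.
Difference: |1610 − 1124| = 486.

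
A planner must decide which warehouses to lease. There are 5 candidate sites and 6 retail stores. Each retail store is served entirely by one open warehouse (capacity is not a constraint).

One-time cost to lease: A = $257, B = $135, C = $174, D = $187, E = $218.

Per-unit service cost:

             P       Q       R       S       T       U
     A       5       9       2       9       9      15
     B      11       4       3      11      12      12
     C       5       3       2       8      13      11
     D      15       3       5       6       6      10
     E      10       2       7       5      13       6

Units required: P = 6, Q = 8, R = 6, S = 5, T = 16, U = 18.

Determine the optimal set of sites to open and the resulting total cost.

Open D only; minimum total cost 637.

For any fixed open set, each retail store goes to its cheapest open site; total = fixed + service.
{D}: P→D 15·6=90, Q→D 3·8=24, R→D 5·6=30, S→D 6·5=30, T→D 6·16=96, U→D 10·18=180. Service 450; fixed 187; total 637.
{E}: service 459 + fixed 218 = 677
{C}: service 512 + fixed 174 = 686
{A, B, C, D, E}: P→A 5·6=30, Q→E 2·8=16, R→A 2·6=12, S→E 5·5=25, T→D 6·16=96, U→E 6·18=108. Service 287; fixed 971; total 1258.
No other subset beats 637.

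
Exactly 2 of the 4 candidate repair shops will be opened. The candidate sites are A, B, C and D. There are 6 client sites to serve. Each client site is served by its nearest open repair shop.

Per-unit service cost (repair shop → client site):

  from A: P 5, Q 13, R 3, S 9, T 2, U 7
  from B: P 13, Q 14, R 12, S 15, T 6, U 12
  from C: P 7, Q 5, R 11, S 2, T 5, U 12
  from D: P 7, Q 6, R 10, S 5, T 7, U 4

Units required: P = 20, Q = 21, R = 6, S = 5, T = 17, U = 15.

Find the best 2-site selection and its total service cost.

Choose A and D; total service cost 363.

With exactly 2 open, each client site uses its cheapest among the chosen.
{A, D}: P→A 5·20=100, Q→D 6·21=126, R→A 3·6=18, S→D 5·5=25, T→A 2·17=34, U→D 4·15=60. Service cost 363.
{A, C}: service cost 372
{C, D}: service cost 460
Among all 6 size-2 choices, {A, D} is lowest.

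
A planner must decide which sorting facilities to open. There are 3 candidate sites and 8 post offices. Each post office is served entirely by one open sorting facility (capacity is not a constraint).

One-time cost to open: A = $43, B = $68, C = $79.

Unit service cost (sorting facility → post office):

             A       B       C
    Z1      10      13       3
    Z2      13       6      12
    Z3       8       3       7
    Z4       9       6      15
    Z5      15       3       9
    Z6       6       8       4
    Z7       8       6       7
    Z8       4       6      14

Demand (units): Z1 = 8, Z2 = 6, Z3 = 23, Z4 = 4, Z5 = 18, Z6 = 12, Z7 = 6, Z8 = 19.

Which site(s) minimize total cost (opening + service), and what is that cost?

Open B and C; minimum total cost 552.

For any fixed open set, each post office goes to its cheapest open site; total = fixed + service.
{B, C}: Z1→C 3·8=24, Z2→B 6·6=36, Z3→B 3·23=69, Z4→B 6·4=24, Z5→B 3·18=54, Z6→C 4·12=48, Z7→B 6·6=36, Z8→B 6·19=114. Service 405; fixed 147; total 552.
{A, B, C}: Z1→C 3·8=24, Z2→B 6·6=36, Z3→B 3·23=69, Z4→B 6·4=24, Z5→B 3·18=54, Z6→C 4·12=48, Z7→B 6·6=36, Z8→A 4·19=76. Service 367; fixed 190; total 557.
{A, B}: service 447 + fixed 111 = 558
{A}: service 844 + fixed 43 = 887
(All 7 nonempty subsets were checked; B and C is lowest.)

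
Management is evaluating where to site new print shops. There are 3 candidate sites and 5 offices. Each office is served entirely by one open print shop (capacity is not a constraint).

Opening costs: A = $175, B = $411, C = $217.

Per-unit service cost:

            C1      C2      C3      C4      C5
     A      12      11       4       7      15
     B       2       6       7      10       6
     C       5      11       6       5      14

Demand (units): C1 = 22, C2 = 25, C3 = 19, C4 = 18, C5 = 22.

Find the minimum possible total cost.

For any fixed open set, each office goes to its cheapest open site; total = fixed + service.
{B}: C1→B 2·22=44, C2→B 6·25=150, C3→B 7·19=133, C4→B 10·18=180, C5→B 6·22=132. Service 639; fixed 411; total 1050.
{A, B}: service 528 + fixed 586 = 1114
{C}: service 897 + fixed 217 = 1114
{A, B, C}: service 492 + fixed 803 = 1295
(All 7 nonempty subsets were checked; B only is lowest.)

Minimum total cost: 1050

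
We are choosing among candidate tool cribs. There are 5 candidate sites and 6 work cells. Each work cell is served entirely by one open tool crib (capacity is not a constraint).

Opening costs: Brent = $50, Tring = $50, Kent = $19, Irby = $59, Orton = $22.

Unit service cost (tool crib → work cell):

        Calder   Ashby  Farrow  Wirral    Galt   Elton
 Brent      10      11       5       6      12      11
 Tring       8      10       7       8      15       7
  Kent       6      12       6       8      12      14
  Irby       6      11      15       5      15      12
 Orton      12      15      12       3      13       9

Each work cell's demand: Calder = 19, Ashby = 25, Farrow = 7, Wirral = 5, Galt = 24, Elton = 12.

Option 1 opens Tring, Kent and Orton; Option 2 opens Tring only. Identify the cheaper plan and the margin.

Option 1 is cheaper by 101.

Option 1: {Tring, Kent, Orton}: Calder→Kent 6·19=114, Ashby→Tring 10·25=250, Farrow→Kent 6·7=42, Wirral→Orton 3·5=15, Galt→Kent 12·24=288, Elton→Tring 7·12=84. Service 793; fixed 91; total 884.
Option 2: {Tring}: Calder→Tring 8·19=152, Ashby→Tring 10·25=250, Farrow→Tring 7·7=49, Wirral→Tring 8·5=40, Galt→Tring 15·24=360, Elton→Tring 7·12=84. Service 935; fixed 50; total 985.
Difference: |884 − 985| = 101.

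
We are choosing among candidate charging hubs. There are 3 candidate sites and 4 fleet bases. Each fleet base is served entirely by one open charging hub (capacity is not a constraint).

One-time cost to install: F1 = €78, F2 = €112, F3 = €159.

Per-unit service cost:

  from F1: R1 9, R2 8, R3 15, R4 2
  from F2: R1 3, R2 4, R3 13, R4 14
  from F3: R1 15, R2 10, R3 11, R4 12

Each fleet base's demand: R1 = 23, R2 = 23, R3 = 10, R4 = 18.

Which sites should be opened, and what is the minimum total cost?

For any fixed open set, each fleet base goes to its cheapest open site; total = fixed + service.
{F1, F2}: R1→F2 3·23=69, R2→F2 4·23=92, R3→F2 13·10=130, R4→F1 2·18=36. Service 327; fixed 190; total 517.
{F1}: service 577 + fixed 78 = 655
{F2}: service 543 + fixed 112 = 655
{F1, F2, F3}: R1→F2 3·23=69, R2→F2 4·23=92, R3→F3 11·10=110, R4→F1 2·18=36. Service 307; fixed 349; total 656.
No other subset beats 517.

Open F1 and F2; minimum total cost 517.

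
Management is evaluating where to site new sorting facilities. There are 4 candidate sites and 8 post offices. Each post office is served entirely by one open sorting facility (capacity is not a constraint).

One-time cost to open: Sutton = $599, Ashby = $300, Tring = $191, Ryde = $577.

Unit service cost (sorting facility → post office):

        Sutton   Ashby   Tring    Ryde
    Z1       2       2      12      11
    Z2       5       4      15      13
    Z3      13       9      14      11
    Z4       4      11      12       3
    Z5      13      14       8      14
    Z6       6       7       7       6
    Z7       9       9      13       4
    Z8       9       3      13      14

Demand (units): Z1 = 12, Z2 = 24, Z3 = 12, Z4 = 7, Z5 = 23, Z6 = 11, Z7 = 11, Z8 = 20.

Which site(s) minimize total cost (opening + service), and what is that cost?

Open Ashby only; minimum total cost 1163.

For any fixed open set, each post office goes to its cheapest open site; total = fixed + service.
{Ashby}: Z1→Ashby 2·12=24, Z2→Ashby 4·24=96, Z3→Ashby 9·12=108, Z4→Ashby 11·7=77, Z5→Ashby 14·23=322, Z6→Ashby 7·11=77, Z7→Ashby 9·11=99, Z8→Ashby 3·20=60. Service 863; fixed 300; total 1163.
{Ashby, Tring}: service 725 + fixed 491 = 1216
{Sutton}: Z1→Sutton 2·12=24, Z2→Sutton 5·24=120, Z3→Sutton 13·12=156, Z4→Sutton 4·7=28, Z5→Sutton 13·23=299, Z6→Sutton 6·11=66, Z7→Sutton 9·11=99, Z8→Sutton 9·20=180. Service 972; fixed 599; total 1571.
{Sutton, Ashby, Tring, Ryde}: Z1→Sutton 2·12=24, Z2→Ashby 4·24=96, Z3→Ashby 9·12=108, Z4→Ryde 3·7=21, Z5→Tring 8·23=184, Z6→Sutton 6·11=66, Z7→Ryde 4·11=44, Z8→Ashby 3·20=60. Service 603; fixed 1667; total 2270.
No other subset beats 1163.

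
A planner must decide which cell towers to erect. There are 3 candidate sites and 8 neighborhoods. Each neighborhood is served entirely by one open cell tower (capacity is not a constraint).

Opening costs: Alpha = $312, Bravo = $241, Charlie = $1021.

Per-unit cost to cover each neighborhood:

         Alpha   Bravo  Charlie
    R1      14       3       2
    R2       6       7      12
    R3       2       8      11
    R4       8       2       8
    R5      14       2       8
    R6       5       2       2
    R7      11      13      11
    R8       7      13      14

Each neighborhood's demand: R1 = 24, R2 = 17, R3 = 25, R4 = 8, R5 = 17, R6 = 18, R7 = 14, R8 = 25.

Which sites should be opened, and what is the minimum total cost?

For any fixed open set, each neighborhood goes to its cheapest open site; total = fixed + service.
{Alpha, Bravo}: R1→Bravo 3·24=72, R2→Alpha 6·17=102, R3→Alpha 2·25=50, R4→Bravo 2·8=16, R5→Bravo 2·17=34, R6→Bravo 2·18=36, R7→Alpha 11·14=154, R8→Alpha 7·25=175. Service 639; fixed 553; total 1192.
{Bravo}: R1→Bravo 3·24=72, R2→Bravo 7·17=119, R3→Bravo 8·25=200, R4→Bravo 2·8=16, R5→Bravo 2·17=34, R6→Bravo 2·18=36, R7→Bravo 13·14=182, R8→Bravo 13·25=325. Service 984; fixed 241; total 1225.
{Alpha}: service 1209 + fixed 312 = 1521
{Alpha, Bravo, Charlie}: R1→Charlie 2·24=48, R2→Alpha 6·17=102, R3→Alpha 2·25=50, R4→Bravo 2·8=16, R5→Bravo 2·17=34, R6→Bravo 2·18=36, R7→Alpha 11·14=154, R8→Alpha 7·25=175. Service 615; fixed 1574; total 2189.
No other subset beats 1192.

Open Alpha and Bravo; minimum total cost 1192.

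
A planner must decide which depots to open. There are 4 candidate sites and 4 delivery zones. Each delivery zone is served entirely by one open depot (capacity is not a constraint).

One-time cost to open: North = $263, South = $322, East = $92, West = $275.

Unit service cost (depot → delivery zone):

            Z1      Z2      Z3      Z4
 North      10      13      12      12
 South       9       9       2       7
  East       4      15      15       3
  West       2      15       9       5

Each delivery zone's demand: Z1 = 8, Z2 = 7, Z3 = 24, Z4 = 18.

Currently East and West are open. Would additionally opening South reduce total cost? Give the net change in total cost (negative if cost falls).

No — net change +112 (cost rises by 112).

Current service cost with {East, West}: 391.
Adding South: each delivery zone re-picks its cheapest; new service cost 181, saving 210.
Extra fixed cost: 322. Net change = 322 − 210 = 112.
(Totals: 758 → 870.)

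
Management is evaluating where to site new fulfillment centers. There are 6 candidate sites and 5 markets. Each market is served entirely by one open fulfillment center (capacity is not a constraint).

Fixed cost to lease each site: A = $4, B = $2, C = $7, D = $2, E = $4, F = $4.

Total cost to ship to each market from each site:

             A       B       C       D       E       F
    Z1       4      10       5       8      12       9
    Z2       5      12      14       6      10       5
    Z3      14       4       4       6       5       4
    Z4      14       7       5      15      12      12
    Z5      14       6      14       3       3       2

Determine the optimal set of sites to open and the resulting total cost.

For any fixed open set, each market goes to its cheapest open site; total = fixed + service.
{A, B, D}: Z1→A 4, Z2→A 5, Z3→B 4, Z4→B 7, Z5→D 3. Service 23; fixed 8; total 31.
{A, B}: Z1→A 4, Z2→A 5, Z3→B 4, Z4→B 7, Z5→B 6. Service 26; fixed 6; total 32.
{A, B, F}: service 22 + fixed 10 = 32
{A, B, C, D, E, F}: service 20 + fixed 23 = 43
No other subset beats 31.

Open A, B and D; minimum total cost 31.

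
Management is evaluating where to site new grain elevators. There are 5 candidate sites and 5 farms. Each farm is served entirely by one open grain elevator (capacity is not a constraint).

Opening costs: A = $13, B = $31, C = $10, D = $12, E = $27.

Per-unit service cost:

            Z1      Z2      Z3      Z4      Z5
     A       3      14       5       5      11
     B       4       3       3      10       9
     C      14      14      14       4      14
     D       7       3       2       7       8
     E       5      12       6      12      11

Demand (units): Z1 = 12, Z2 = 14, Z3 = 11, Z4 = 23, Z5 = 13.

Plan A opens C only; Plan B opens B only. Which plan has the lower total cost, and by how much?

Plan B is cheaper by 301.

Plan A: {C}: Z1→C 14·12=168, Z2→C 14·14=196, Z3→C 14·11=154, Z4→C 4·23=92, Z5→C 14·13=182. Service 792; fixed 10; total 802.
Plan B: {B}: Z1→B 4·12=48, Z2→B 3·14=42, Z3→B 3·11=33, Z4→B 10·23=230, Z5→B 9·13=117. Service 470; fixed 31; total 501.
Difference: |802 − 501| = 301.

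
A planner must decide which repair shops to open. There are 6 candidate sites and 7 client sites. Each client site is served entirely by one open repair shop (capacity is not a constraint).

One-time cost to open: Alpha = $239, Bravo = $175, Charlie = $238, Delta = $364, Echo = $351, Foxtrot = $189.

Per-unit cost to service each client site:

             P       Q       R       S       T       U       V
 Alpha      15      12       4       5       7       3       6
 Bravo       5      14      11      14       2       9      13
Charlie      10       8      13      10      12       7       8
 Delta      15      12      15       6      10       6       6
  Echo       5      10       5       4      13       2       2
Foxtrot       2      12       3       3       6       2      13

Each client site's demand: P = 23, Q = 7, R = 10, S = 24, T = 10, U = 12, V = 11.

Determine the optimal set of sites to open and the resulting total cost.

Open Foxtrot only; minimum total cost 648.

For any fixed open set, each client site goes to its cheapest open site; total = fixed + service.
{Foxtrot}: P→Foxtrot 2·23=46, Q→Foxtrot 12·7=84, R→Foxtrot 3·10=30, S→Foxtrot 3·24=72, T→Foxtrot 6·10=60, U→Foxtrot 2·12=24, V→Foxtrot 13·11=143. Service 459; fixed 189; total 648.
{Bravo, Foxtrot}: service 419 + fixed 364 = 783
{Charlie, Foxtrot}: P→Foxtrot 2·23=46, Q→Charlie 8·7=56, R→Foxtrot 3·10=30, S→Foxtrot 3·24=72, T→Foxtrot 6·10=60, U→Foxtrot 2·12=24, V→Charlie 8·11=88. Service 376; fixed 427; total 803.
{Alpha, Bravo, Charlie, Delta, Echo, Foxtrot}: P→Foxtrot 2·23=46, Q→Charlie 8·7=56, R→Foxtrot 3·10=30, S→Foxtrot 3·24=72, T→Bravo 2·10=20, U→Echo 2·12=24, V→Echo 2·11=22. Service 270; fixed 1556; total 1826.
No other subset beats 648.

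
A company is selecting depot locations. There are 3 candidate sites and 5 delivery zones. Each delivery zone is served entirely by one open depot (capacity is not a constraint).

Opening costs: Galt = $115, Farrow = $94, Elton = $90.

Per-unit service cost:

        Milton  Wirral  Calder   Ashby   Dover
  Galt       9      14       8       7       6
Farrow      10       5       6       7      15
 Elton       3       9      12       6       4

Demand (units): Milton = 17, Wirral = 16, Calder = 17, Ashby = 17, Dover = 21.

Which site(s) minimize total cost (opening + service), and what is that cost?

For any fixed open set, each delivery zone goes to its cheapest open site; total = fixed + service.
{Farrow, Elton}: Milton→Elton 3·17=51, Wirral→Farrow 5·16=80, Calder→Farrow 6·17=102, Ashby→Elton 6·17=102, Dover→Elton 4·21=84. Service 419; fixed 184; total 603.
{Elton}: service 585 + fixed 90 = 675
{Galt, Farrow, Elton}: service 419 + fixed 299 = 718
(All 7 nonempty subsets were checked; Farrow and Elton is lowest.)

Open Farrow and Elton; minimum total cost 603.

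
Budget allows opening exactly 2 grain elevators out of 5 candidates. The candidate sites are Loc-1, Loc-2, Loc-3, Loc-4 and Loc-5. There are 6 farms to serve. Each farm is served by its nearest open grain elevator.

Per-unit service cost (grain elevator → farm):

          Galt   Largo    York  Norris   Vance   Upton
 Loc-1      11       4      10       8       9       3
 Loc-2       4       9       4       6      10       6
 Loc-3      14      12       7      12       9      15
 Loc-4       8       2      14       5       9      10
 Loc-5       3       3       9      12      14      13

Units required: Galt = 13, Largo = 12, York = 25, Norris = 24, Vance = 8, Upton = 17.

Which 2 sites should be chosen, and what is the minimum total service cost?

With exactly 2 open, each farm uses its cheapest among the chosen.
{Loc-1, Loc-2}: Galt→Loc-2 4·13=52, Largo→Loc-1 4·12=48, York→Loc-2 4·25=100, Norris→Loc-2 6·24=144, Vance→Loc-1 9·8=72, Upton→Loc-1 3·17=51. Service cost 467.
{Loc-2, Loc-4}: service cost 470
{Loc-2, Loc-5}: service cost 501
Among all 10 size-2 choices, {Loc-1, Loc-2} is lowest.

Choose Loc-1 and Loc-2; total service cost 467.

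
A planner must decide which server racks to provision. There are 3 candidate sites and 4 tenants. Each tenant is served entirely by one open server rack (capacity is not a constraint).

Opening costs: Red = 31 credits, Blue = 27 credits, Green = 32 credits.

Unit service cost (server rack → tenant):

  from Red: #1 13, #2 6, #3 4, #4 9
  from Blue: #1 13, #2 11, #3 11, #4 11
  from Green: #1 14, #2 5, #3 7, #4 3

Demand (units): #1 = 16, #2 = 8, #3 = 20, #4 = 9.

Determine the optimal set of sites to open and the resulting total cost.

For any fixed open set, each tenant goes to its cheapest open site; total = fixed + service.
{Red, Green}: #1→Red 13·16=208, #2→Green 5·8=40, #3→Red 4·20=80, #4→Green 3·9=27. Service 355; fixed 63; total 418.
{Red, Blue, Green}: service 355 + fixed 90 = 445
{Red}: #1→Red 13·16=208, #2→Red 6·8=48, #3→Red 4·20=80, #4→Red 9·9=81. Service 417; fixed 31; total 448.
{Blue}: service 615 + fixed 27 = 642
(All 7 nonempty subsets were checked; Red and Green is lowest.)

Open Red and Green; minimum total cost 418.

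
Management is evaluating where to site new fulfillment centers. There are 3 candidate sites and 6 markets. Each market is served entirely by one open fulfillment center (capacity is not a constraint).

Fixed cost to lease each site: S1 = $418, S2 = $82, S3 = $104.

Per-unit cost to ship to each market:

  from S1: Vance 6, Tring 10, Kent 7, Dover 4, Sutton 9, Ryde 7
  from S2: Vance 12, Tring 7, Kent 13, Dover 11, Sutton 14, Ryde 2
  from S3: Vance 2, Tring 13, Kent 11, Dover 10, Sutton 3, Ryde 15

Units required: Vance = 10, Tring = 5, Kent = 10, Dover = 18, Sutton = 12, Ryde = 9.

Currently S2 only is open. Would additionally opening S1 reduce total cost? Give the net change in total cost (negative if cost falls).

Current service cost with {S2}: 669.
Adding S1: each market re-picks its cheapest; new service cost 363, saving 306.
Extra fixed cost: 418. Net change = 418 − 306 = 112.
(Totals: 751 → 863.)

No — net change +112 (cost rises by 112).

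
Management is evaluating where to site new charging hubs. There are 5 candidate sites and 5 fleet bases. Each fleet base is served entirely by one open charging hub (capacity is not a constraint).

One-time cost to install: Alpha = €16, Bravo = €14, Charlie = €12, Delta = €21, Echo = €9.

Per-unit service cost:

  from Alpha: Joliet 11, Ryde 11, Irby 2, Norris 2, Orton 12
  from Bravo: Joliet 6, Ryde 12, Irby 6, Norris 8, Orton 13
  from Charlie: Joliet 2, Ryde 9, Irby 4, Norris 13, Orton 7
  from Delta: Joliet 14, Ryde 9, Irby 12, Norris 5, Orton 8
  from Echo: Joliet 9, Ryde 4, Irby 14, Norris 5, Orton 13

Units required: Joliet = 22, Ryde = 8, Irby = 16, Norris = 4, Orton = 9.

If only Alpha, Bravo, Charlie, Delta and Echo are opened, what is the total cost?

Each fleet base is assigned to its cheapest site among the open ones.
{Alpha, Bravo, Charlie, Delta, Echo}: Joliet→Charlie 2·22=44, Ryde→Echo 4·8=32, Irby→Alpha 2·16=32, Norris→Alpha 2·4=8, Orton→Charlie 7·9=63. Service 179; fixed 72; total 251.

Total cost: 251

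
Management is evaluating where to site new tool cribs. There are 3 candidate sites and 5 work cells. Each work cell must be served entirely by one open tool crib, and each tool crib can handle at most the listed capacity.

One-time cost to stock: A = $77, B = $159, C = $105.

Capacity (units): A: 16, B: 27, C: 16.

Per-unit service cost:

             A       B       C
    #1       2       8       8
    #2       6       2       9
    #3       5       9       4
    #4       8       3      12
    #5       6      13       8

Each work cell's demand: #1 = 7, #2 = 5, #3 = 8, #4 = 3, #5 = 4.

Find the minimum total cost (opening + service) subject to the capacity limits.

Minimum total cost: 314

Open {A, C}: #1→A 2·7=14, #2→A 6·5=30, #3→C 4·8=32, #4→A 8·3=24, #5→C 8·4=32.
Loads: A carries 15/16, C carries 12/16. Service 132; fixed 182; total 314.
Next best feasible plan costs 318.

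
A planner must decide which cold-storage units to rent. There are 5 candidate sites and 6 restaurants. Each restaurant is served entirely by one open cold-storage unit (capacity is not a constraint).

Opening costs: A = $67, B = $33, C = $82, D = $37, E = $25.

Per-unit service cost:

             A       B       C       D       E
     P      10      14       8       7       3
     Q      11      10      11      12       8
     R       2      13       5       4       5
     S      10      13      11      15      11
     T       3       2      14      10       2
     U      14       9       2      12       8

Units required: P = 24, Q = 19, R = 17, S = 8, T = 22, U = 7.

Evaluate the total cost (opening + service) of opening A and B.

Total cost: 751

Each restaurant is assigned to its cheapest site among the open ones.
{A, B}: P→A 10·24=240, Q→B 10·19=190, R→A 2·17=34, S→A 10·8=80, T→B 2·22=44, U→B 9·7=63. Service 651; fixed 100; total 751.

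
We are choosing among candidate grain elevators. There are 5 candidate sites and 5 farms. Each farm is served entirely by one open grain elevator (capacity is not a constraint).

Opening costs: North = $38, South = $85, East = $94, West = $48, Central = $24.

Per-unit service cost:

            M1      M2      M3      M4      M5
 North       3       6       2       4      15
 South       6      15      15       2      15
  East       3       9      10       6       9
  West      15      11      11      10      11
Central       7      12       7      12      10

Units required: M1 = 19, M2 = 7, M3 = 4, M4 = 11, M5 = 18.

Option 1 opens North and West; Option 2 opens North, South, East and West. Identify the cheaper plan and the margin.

Option 1 is cheaper by 121.

Option 1: {North, West}: M1→North 3·19=57, M2→North 6·7=42, M3→North 2·4=8, M4→North 4·11=44, M5→West 11·18=198. Service 349; fixed 86; total 435.
Option 2: {North, South, East, West}: M1→North 3·19=57, M2→North 6·7=42, M3→North 2·4=8, M4→South 2·11=22, M5→East 9·18=162. Service 291; fixed 265; total 556.
Difference: |435 − 556| = 121.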